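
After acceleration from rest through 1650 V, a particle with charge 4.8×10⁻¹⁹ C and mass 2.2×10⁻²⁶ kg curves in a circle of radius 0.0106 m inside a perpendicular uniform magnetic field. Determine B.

v = √(2|q|V/m) = √(2·4.8×10⁻¹⁹·1650/2.2×10⁻²⁶) ≈ 2.683×10⁵ m/s.
B = mv/(|q|r) = (2.2×10⁻²⁶)(2.683×10⁵)/((4.8×10⁻¹⁹)(0.0106)) ≈ 1.16 T.

B ≈ 1.16 T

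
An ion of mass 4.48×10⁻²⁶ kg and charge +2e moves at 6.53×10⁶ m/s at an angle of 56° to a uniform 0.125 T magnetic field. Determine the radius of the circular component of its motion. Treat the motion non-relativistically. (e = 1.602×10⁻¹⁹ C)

r ≈ 6.06 m

v⊥ = v sinθ = 6.53×10⁶·sin56° ≈ 5.414×10⁶ m/s.
r = m v⊥/(|q|B) = (4.48×10⁻²⁶)(5.414×10⁶)/((3.204×10⁻¹⁹)(0.125)) ≈ 6.06 m.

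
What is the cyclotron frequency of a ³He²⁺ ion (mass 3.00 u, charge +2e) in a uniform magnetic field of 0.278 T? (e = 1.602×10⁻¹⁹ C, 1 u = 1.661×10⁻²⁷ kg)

f = |q|B/(2πm).
f = (3.204×10⁻¹⁹)(0.278)/(2π·4.983×10⁻²⁷) ≈ 2.84×10⁶ Hz.

f ≈ 2.84×10⁶ Hz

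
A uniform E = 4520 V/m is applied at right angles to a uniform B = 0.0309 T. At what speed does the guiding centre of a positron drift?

v_d ≈ 1.46×10⁵ m/s

The E×B drift speed is v_d = E/B.
v_d = 4520/0.0309 = 1.46×10⁵ m/s.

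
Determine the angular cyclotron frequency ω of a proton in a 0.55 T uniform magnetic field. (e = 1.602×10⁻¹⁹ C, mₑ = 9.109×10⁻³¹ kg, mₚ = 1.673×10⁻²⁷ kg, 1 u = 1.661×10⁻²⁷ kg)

ω ≈ 5.3×10⁷ rad/s

ω = |q|B/m.
ω = (1.602×10⁻¹⁹)(0.55)/1.673×10⁻²⁷ ≈ 5.3×10⁷ rad/s.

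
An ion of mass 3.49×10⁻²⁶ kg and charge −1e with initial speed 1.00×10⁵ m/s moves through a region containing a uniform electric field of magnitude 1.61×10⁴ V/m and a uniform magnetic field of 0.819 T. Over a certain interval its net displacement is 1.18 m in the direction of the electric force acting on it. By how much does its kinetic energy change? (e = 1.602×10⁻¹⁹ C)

The magnetic force is always ⟂ v and does no work; only the electric force changes KE.
ΔKE = F_E · d = |q|E d = (1.602×10⁻¹⁹)(1.61×10⁴)(1.18) ≈ 3.04×10⁻¹⁵ J.

ΔKE ≈ 3.04×10⁻¹⁵ J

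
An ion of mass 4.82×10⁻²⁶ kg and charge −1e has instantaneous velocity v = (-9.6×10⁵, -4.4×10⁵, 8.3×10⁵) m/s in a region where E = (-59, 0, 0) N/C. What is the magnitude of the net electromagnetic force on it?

|F| ≈ 9.45×10⁻¹⁸ N

Only an electric field acts, so F = qE = (−1.602×10⁻¹⁹ C)·(-59.0, 0, 0) = (9.45×10⁻¹⁸, 0, 0) N.
|F| = 9.45×10⁻¹⁸ N.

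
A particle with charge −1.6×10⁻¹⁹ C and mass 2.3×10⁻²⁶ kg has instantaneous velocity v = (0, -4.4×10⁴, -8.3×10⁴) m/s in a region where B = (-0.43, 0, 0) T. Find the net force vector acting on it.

v×B = (0, 3.57×10⁴, -1.89×10⁴) N/C.
F = q v×B = (−1.6×10⁻¹⁹ C)·(0, 3.57×10⁴, -1.89×10⁴) = (0, -5.71×10⁻¹⁵, 3.03×10⁻¹⁵) N.

F ≈ (0, -5.71×10⁻¹⁵, 3.03×10⁻¹⁵) N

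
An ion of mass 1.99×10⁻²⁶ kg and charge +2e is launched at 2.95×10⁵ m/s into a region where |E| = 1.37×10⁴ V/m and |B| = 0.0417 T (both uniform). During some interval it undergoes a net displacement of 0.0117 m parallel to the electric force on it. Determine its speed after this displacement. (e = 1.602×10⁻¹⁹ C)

v_f ≈ 3.04×10⁵ m/s

B does no work; ΔKE = |q|E d.
½mv_f² = ½mv₀² + |q|Ed = ½(1.99×10⁻²⁶)(2.95×10⁵)² + (3.204×10⁻¹⁹)(1.37×10⁴)(0.0117) ≈ 8.659×10⁻¹⁶ J + 5.136×10⁻¹⁷ J ≈ 9.173×10⁻¹⁶ J.
v_f = √(2·9.173×10⁻¹⁶/1.99×10⁻²⁶) ≈ 3.04×10⁵ m/s.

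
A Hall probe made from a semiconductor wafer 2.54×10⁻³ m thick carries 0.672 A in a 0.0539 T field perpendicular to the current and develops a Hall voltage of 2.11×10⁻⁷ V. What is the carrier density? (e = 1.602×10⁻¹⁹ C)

n ≈ 4.22×10²⁶ m⁻³

From V_H = IB/(n e t), n = IB/(V_H e t).
n = (0.672)(0.0539)/((2.11×10⁻⁷)(1.602×10⁻¹⁹)(2.54×10⁻³)) ≈ 4.22×10²⁶ m⁻³.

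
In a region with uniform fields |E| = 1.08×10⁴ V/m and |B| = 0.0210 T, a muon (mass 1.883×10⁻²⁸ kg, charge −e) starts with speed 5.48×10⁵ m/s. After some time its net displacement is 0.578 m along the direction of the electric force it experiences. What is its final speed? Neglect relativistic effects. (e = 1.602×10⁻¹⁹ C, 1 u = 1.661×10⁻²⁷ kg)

v_f ≈ 3.30×10⁶ m/s

B does no work; ΔKE = |q|E d.
½mv_f² = ½mv₀² + |q|Ed = ½(1.883×10⁻²⁸)(5.48×10⁵)² + (1.602×10⁻¹⁹)(1.08×10⁴)(0.578) ≈ 2.827×10⁻¹⁷ J + 1.000×10⁻¹⁵ J ≈ 1.028×10⁻¹⁵ J.
v_f = √(2·1.028×10⁻¹⁵/1.883×10⁻²⁸) ≈ 3.30×10⁶ m/s.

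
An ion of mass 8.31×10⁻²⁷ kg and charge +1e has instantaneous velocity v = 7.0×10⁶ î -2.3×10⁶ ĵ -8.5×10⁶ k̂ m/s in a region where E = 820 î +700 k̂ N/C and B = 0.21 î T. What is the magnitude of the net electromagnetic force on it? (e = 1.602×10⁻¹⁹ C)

|F| ≈ 2.96×10⁻¹³ N

v×B = (0, -1.78×10⁶, 4.83×10⁵) N/C.
E + v×B = (820, -1.78×10⁶, 4.84×10⁵) N/C.
F = q(E + v×B) = (1.602×10⁻¹⁹ C)·(820, -1.78×10⁶, 4.84×10⁵) = (1.31×10⁻¹⁶, -2.86×10⁻¹³, 7.75×10⁻¹⁴) N.
|F| = 2.96×10⁻¹³ N.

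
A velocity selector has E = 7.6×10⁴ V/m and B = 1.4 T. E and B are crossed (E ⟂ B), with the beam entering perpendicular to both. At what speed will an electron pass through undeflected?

v = 5.4×10⁴ m/s

For undeflected motion the electric and magnetic forces balance: qE = qvB.
v = E/B = 7.6×10⁴/1.4 = 5.4×10⁴ m/s.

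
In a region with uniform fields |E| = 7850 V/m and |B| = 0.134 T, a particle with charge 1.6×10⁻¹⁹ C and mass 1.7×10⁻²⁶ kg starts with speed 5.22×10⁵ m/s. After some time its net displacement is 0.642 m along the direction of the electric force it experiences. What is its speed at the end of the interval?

B does no work; ΔKE = |q|E d.
½mv_f² = ½mv₀² + |q|Ed = ½(1.7×10⁻²⁶)(5.22×10⁵)² + (1.6×10⁻¹⁹)(7850)(0.642) ≈ 2.316×10⁻¹⁵ J + 8.064×10⁻¹⁶ J ≈ 3.122×10⁻¹⁵ J.
v_f = √(2·3.122×10⁻¹⁵/1.7×10⁻²⁶) ≈ 6.06×10⁵ m/s.

v_f ≈ 6.06×10⁵ m/s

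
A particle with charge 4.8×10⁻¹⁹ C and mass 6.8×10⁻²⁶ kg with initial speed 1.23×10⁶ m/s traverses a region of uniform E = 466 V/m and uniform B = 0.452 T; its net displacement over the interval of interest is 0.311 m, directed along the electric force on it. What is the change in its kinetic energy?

ΔKE ≈ 6.96×10⁻¹⁷ J

The magnetic force is always ⟂ v and does no work; only the electric force changes KE.
ΔKE = F_E · d = |q|E d = (4.8×10⁻¹⁹)(466)(0.311) ≈ 6.96×10⁻¹⁷ J.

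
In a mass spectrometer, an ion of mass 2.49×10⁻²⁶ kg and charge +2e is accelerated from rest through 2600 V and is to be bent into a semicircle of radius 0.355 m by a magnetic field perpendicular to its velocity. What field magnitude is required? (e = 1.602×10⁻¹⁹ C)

B ≈ 0.0566 T

v = √(2|q|V/m) = √(2·3.204×10⁻¹⁹·2600/2.49×10⁻²⁶) ≈ 2.587×10⁵ m/s.
B = mv/(|q|r) = (2.49×10⁻²⁶)(2.587×10⁵)/((3.204×10⁻¹⁹)(0.355)) ≈ 0.0566 T.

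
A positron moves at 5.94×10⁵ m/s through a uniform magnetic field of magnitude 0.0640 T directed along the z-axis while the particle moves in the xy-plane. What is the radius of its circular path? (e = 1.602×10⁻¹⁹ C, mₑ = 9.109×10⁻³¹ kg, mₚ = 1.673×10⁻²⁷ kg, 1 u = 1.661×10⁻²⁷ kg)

The magnetic force provides the centripetal force: |q|vB = mv²/r.
r = mv/(|q|B) = (9.109×10⁻³¹)(5.94×10⁵)/((1.602×10⁻¹⁹)(0.0640)) ≈ 5.28×10⁻⁵ m.

r ≈ 5.28×10⁻⁵ m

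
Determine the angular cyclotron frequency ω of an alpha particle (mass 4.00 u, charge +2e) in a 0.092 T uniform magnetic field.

ω ≈ 4.4×10⁶ rad/s

ω = |q|B/m.
ω = (3.204×10⁻¹⁹)(0.092)/6.644×10⁻²⁷ ≈ 4.4×10⁶ rad/s.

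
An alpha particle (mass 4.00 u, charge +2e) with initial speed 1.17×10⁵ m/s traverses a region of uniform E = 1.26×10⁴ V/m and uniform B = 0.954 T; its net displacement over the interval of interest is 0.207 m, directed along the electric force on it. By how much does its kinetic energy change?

The magnetic force is always ⟂ v and does no work; only the electric force changes KE.
ΔKE = F_E · d = |q|E d = (3.204×10⁻¹⁹)(1.26×10⁴)(0.207) ≈ 8.36×10⁻¹⁶ J.

ΔKE ≈ 8.36×10⁻¹⁶ J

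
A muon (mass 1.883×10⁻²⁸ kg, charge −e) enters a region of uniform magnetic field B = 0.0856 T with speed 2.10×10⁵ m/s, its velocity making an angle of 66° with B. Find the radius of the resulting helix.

v⊥ = v sinθ = 2.10×10⁵·sin66° ≈ 1.918×10⁵ m/s.
r = m v⊥/(|q|B) = (1.883×10⁻²⁸)(1.918×10⁵)/((1.602×10⁻¹⁹)(0.0856)) ≈ 2.63×10⁻³ m.

r ≈ 2.63×10⁻³ m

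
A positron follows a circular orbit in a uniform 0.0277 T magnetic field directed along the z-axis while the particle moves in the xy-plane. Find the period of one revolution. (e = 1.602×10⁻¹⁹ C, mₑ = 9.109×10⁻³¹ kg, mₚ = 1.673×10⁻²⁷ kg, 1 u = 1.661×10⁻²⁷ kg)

T ≈ 1.29×10⁻⁹ s

The cyclotron period depends only on m, q, B: T = 2πm/(|q|B).
T = 2π(9.109×10⁻³¹)/((1.602×10⁻¹⁹)(0.0277)) ≈ 1.29×10⁻⁹ s.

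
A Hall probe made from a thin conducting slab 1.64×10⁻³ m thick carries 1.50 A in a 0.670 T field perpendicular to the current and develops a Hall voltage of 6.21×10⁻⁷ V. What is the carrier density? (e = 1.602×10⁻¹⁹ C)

From V_H = IB/(n e t), n = IB/(V_H e t).
n = (1.50)(0.670)/((6.21×10⁻⁷)(1.602×10⁻¹⁹)(1.64×10⁻³)) ≈ 6.16×10²⁷ m⁻³.

n ≈ 6.16×10²⁷ m⁻³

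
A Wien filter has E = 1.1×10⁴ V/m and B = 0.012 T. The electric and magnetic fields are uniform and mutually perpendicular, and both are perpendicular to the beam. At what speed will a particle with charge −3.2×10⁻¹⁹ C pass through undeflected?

v = 9.2×10⁵ m/s

For undeflected motion the electric and magnetic forces balance: qE = qvB.
v = E/B = 1.1×10⁴/0.012 = 9.2×10⁵ m/s.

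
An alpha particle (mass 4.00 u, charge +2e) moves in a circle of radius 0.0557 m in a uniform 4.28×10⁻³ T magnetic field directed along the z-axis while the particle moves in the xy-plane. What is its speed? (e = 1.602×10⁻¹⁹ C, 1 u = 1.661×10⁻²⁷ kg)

v ≈ 1.15×10⁴ m/s

From |q|vB = mv²/r, v = |q|Br/m.
v = (3.204×10⁻¹⁹)(4.28×10⁻³)(0.0557)/6.644×10⁻²⁷ ≈ 1.15×10⁴ m/s.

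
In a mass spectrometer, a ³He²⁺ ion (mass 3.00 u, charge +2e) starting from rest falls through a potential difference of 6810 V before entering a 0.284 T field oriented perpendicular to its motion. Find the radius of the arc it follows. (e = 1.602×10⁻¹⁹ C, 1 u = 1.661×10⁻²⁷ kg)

Acceleration: |q|V = ½mv² ⇒ v = √(2|q|V/m) = √(2·3.204×10⁻¹⁹·6810/4.983×10⁻²⁷) ≈ 9.358×10⁵ m/s.
In the field: r = mv/(|q|B) = (4.983×10⁻²⁷)(9.358×10⁵)/((3.204×10⁻¹⁹)(0.284)) ≈ 0.0512 m.

r ≈ 0.0512 m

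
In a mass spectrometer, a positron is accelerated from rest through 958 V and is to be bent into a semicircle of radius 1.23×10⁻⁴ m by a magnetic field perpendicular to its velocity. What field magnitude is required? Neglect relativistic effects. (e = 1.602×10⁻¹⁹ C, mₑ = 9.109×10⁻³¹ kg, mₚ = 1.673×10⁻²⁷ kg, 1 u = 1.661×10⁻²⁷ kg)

v = √(2|q|V/m) = √(2·1.602×10⁻¹⁹·958/9.109×10⁻³¹) ≈ 1.836×10⁷ m/s.
B = mv/(|q|r) = (9.109×10⁻³¹)(1.836×10⁷)/((1.602×10⁻¹⁹)(1.23×10⁻⁴)) ≈ 0.849 T.

B ≈ 0.849 T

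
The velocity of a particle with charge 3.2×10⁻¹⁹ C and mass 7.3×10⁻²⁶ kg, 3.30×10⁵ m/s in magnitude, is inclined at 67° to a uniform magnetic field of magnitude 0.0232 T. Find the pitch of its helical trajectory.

v∥ = v cosθ = 3.30×10⁵·cos67° ≈ 1.289×10⁵ m/s.
T = 2πm/(|q|B) = 2π(7.3×10⁻²⁶)/((3.2×10⁻¹⁹)(0.0232)) ≈ 6.178×10⁻⁵ s.
pitch = v∥ T = (1.289×10⁵)(6.178×10⁻⁵) ≈ 7.97 m.

p ≈ 7.97 m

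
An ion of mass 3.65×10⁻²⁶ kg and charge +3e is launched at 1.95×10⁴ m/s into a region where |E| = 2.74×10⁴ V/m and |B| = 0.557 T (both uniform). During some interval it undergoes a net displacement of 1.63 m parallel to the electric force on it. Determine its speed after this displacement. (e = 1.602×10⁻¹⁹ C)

v_f ≈ 1.08×10⁶ m/s

B does no work; ΔKE = |q|E d.
½mv_f² = ½mv₀² + |q|Ed = ½(3.65×10⁻²⁶)(1.95×10⁴)² + (4.806×10⁻¹⁹)(2.74×10⁴)(1.63) ≈ 6.940×10⁻¹⁸ J + 2.146×10⁻¹⁴ J ≈ 2.147×10⁻¹⁴ J.
v_f = √(2·2.147×10⁻¹⁴/3.65×10⁻²⁶) ≈ 1.08×10⁶ m/s.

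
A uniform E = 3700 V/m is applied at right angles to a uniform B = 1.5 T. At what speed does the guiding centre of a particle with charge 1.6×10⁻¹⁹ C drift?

v_d ≈ 2500 m/s

The steady drift has the magnetic force balancing the electric force, so v_d = E/B.
v_d = 3700/1.5 = 2500 m/s.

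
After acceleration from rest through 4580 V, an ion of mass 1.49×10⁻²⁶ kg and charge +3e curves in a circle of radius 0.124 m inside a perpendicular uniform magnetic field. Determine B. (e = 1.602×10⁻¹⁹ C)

B ≈ 0.136 T

v = √(2|q|V/m) = √(2·4.806×10⁻¹⁹·4580/1.49×10⁻²⁶) ≈ 5.436×10⁵ m/s.
B = mv/(|q|r) = (1.49×10⁻²⁶)(5.436×10⁵)/((4.806×10⁻¹⁹)(0.124)) ≈ 0.136 T.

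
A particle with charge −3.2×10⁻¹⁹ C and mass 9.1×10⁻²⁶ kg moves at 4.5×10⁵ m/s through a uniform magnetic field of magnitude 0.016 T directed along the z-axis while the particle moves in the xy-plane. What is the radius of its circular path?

The magnetic force provides the centripetal force: |q|vB = mv²/r.
r = mv/(|q|B) = (9.1×10⁻²⁶)(4.5×10⁵)/((3.2×10⁻¹⁹)(0.016)) ≈ 8.0 m.

r ≈ 8.0 m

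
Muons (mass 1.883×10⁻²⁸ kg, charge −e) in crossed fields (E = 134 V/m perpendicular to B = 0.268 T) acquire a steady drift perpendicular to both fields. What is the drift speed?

In crossed fields the guiding centre drifts at v_d = |E×B|/B² = E/B, independent of charge and mass.
v_d = 134/0.268 = 500 m/s.

v_d ≈ 500 m/s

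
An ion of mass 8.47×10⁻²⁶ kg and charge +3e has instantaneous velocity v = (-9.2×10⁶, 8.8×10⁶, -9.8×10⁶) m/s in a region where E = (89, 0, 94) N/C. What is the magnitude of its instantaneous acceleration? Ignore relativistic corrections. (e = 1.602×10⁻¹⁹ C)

|a| ≈ 7.35×10⁸ m/s²

Only an electric field acts, so F = qE = (4.806×10⁻¹⁹ C)·(89.0, 0, 94.0) = (4.28×10⁻¹⁷, 0, 4.52×10⁻¹⁷) N.
|a| = |F|/m = 6.221×10⁻¹⁷/8.47×10⁻²⁶ ≈ 7.35×10⁸ m/s².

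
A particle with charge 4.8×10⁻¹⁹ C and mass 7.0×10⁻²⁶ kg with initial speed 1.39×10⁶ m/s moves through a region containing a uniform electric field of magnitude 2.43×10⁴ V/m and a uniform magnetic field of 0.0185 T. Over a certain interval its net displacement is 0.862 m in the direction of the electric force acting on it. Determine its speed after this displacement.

v_f ≈ 1.49×10⁶ m/s

B does no work; ΔKE = |q|E d.
½mv_f² = ½mv₀² + |q|Ed = ½(7.0×10⁻²⁶)(1.39×10⁶)² + (4.8×10⁻¹⁹)(2.43×10⁴)(0.862) ≈ 6.762×10⁻¹⁴ J + 1.005×10⁻¹⁴ J ≈ 7.768×10⁻¹⁴ J.
v_f = √(2·7.768×10⁻¹⁴/7.0×10⁻²⁶) ≈ 1.49×10⁶ m/s.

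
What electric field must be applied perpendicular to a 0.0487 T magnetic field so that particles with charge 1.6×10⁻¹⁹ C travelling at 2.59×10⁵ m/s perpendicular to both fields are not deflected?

E = 1.26×10⁴ V/m

For straight-line motion qE = qvB, so E = vB.
E = 2.59×10⁵ × 0.0487 = 1.26×10⁴ V/m.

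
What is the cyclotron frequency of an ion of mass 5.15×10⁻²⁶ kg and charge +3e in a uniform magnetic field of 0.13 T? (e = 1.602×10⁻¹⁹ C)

f ≈ 1.9×10⁵ Hz

f = |q|B/(2πm).
f = (4.806×10⁻¹⁹)(0.13)/(2π·5.15×10⁻²⁶) ≈ 1.9×10⁵ Hz.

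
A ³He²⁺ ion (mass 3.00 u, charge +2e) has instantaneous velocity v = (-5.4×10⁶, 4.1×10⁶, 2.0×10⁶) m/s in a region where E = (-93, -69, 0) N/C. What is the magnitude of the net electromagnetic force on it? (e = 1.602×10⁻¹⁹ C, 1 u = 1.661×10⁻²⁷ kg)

Only an electric field acts, so F = qE = (3.204×10⁻¹⁹ C)·(-93.0, -69.0, 0) = (-2.98×10⁻¹⁷, -2.21×10⁻¹⁷, 0) N.
|F| = 3.71×10⁻¹⁷ N.

|F| ≈ 3.71×10⁻¹⁷ N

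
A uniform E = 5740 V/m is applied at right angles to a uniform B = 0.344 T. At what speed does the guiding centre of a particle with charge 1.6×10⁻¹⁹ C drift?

v_d ≈ 1.67×10⁴ m/s

The steady drift has the magnetic force balancing the electric force, so v_d = E/B.
v_d = 5740/0.344 = 1.67×10⁴ m/s.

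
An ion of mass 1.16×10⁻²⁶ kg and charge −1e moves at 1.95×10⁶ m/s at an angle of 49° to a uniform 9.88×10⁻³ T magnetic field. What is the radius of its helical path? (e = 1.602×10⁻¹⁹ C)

v⊥ = v sinθ = 1.95×10⁶·sin49° ≈ 1.472×10⁶ m/s.
r = m v⊥/(|q|B) = (1.16×10⁻²⁶)(1.472×10⁶)/((1.602×10⁻¹⁹)(9.88×10⁻³)) ≈ 10.8 m.

r ≈ 10.8 m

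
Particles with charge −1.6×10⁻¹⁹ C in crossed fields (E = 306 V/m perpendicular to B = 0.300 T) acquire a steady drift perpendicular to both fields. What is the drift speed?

The E×B drift speed is v_d = E/B.
v_d = 306/0.300 = 1020 m/s.

v_d ≈ 1020 m/s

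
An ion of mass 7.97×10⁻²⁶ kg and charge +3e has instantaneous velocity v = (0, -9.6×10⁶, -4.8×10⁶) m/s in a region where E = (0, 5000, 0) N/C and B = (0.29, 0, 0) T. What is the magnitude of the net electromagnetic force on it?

|F| ≈ 1.49×10⁻¹² N

v×B = (0, -1.39×10⁶, 2.78×10⁶) N/C.
E + v×B = (0, -1.39×10⁶, 2.78×10⁶) N/C.
F = q(E + v×B) = (4.806×10⁻¹⁹ C)·(0, -1.39×10⁶, 2.78×10⁶) = (0, -6.67×10⁻¹³, 1.34×10⁻¹²) N.
|F| = 1.49×10⁻¹² N.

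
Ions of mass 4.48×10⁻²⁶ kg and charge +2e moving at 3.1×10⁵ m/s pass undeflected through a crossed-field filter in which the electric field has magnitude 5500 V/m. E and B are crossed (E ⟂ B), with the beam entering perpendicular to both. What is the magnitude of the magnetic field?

Balance of forces in the selector: qE = qvB ⇒ B = E/v.
B = 5500/3.1×10⁵ = 0.018 T.

B = 0.018 T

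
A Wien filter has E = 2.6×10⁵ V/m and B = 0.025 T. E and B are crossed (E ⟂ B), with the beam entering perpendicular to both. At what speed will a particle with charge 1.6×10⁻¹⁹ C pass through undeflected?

For undeflected motion the electric and magnetic forces balance: qE = qvB.
v = E/B = 2.6×10⁵/0.025 = 1.0×10⁷ m/s.

v = 1.0×10⁷ m/s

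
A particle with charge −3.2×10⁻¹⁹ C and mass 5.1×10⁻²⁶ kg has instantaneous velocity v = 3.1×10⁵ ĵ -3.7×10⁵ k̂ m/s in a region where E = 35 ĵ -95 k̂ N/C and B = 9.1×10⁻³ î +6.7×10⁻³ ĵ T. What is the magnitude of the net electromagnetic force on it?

|F| ≈ 1.62×10⁻¹⁵ N

v×B = (2480, -3370, -2820) N/C.
E + v×B = (2480, -3330, -2920) N/C.
F = q(E + v×B) = (−3.2×10⁻¹⁹ C)·(2480, -3330, -2920) = (-7.93×10⁻¹⁶, 1.07×10⁻¹⁵, 9.33×10⁻¹⁶) N.
|F| = 1.62×10⁻¹⁵ N.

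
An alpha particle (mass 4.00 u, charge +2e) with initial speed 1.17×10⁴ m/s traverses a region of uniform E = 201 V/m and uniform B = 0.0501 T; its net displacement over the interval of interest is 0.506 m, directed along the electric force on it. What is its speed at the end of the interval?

B does no work; ΔKE = |q|E d.
½mv_f² = ½mv₀² + |q|Ed = ½(6.644×10⁻²⁷)(1.17×10⁴)² + (3.204×10⁻¹⁹)(201)(0.506) ≈ 4.547×10⁻¹⁹ J + 3.259×10⁻¹⁷ J ≈ 3.304×10⁻¹⁷ J.
v_f = √(2·3.304×10⁻¹⁷/6.644×10⁻²⁷) ≈ 9.97×10⁴ m/s.

v_f ≈ 9.97×10⁴ m/s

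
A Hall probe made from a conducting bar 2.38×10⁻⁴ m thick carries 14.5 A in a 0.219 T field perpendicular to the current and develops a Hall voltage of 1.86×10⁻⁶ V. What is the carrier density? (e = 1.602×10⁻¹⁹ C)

n ≈ 4.48×10²⁸ m⁻³

From V_H = IB/(n e t), n = IB/(V_H e t).
n = (14.5)(0.219)/((1.86×10⁻⁶)(1.602×10⁻¹⁹)(2.38×10⁻⁴)) ≈ 4.48×10²⁸ m⁻³.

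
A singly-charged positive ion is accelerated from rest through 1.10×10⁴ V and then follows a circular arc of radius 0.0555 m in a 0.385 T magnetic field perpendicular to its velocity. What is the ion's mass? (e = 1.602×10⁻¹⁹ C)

Combine |q|V = ½mv² and r = mv/(|q|B): eliminate v to get m = qB²r²/(2V).
m = (1.602×10⁻¹⁹)(0.385)²(0.0555)²/(2·1.10×10⁴) ≈ 3.32×10⁻²⁷ kg.

m ≈ 3.32×10⁻²⁷ kg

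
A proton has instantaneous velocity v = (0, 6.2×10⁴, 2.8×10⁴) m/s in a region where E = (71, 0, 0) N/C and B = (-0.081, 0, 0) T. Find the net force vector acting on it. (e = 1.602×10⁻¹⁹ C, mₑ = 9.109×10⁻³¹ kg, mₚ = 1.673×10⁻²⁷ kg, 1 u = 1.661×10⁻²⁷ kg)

F ≈ (1.14×10⁻¹⁷, -3.63×10⁻¹⁶, 8.05×10⁻¹⁶) N

v×B = (0, -2270, 5020) N/C.
E + v×B = (71.0, -2270, 5020) N/C.
F = q(E + v×B) = (1.602×10⁻¹⁹ C)·(71.0, -2270, 5020) = (1.14×10⁻¹⁷, -3.63×10⁻¹⁶, 8.05×10⁻¹⁶) N.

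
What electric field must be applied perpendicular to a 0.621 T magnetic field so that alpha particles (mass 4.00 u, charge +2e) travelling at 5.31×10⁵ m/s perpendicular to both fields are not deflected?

E = 3.30×10⁵ V/m

For straight-line motion qE = qvB, so E = vB.
E = 5.31×10⁵ × 0.621 = 3.30×10⁵ V/m.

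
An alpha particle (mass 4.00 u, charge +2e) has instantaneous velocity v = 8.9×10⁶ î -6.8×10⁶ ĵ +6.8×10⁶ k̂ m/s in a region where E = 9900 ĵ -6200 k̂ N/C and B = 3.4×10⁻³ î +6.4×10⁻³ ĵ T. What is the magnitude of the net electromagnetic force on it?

|F| ≈ 2.94×10⁻¹⁴ N

v×B = (-4.35×10⁴, 2.31×10⁴, 8.01×10⁴) N/C.
E + v×B = (-4.35×10⁴, 3.30×10⁴, 7.39×10⁴) N/C.
F = q(E + v×B) = (3.204×10⁻¹⁹ C)·(-4.35×10⁴, 3.30×10⁴, 7.39×10⁴) = (-1.39×10⁻¹⁴, 1.06×10⁻¹⁴, 2.37×10⁻¹⁴) N.
|F| = 2.94×10⁻¹⁴ N.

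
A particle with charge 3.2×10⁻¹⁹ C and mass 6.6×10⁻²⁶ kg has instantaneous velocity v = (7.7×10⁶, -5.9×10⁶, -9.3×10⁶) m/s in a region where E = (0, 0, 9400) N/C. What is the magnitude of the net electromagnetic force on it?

|F| ≈ 3.01×10⁻¹⁵ N

Only an electric field acts, so F = qE = (3.2×10⁻¹⁹ C)·(0, 0, 9400) = (0, 0, 3.01×10⁻¹⁵) N.
|F| = 3.01×10⁻¹⁵ N.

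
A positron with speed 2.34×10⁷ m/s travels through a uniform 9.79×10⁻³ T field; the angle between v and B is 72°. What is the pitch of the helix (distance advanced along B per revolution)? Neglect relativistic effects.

v∥ = v cosθ = 2.34×10⁷·cos72° ≈ 7.231×10⁶ m/s.
T = 2πm/(|q|B) = 2π(9.109×10⁻³¹)/((1.602×10⁻¹⁹)(9.79×10⁻³)) ≈ 3.649×10⁻⁹ s.
pitch = v∥ T = (7.231×10⁶)(3.649×10⁻⁹) ≈ 0.0264 m.

p ≈ 0.0264 m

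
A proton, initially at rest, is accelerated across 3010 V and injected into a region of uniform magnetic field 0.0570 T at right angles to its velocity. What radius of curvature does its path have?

Acceleration: |q|V = ½mv² ⇒ v = √(2|q|V/m) = √(2·1.602×10⁻¹⁹·3010/1.673×10⁻²⁷) ≈ 7.592×10⁵ m/s.
In the field: r = mv/(|q|B) = (1.673×10⁻²⁷)(7.592×10⁵)/((1.602×10⁻¹⁹)(0.0570)) ≈ 0.139 m.

r ≈ 0.139 m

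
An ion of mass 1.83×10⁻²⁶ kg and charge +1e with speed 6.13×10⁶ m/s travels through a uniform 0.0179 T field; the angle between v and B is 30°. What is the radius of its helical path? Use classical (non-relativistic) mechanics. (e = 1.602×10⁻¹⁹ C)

v⊥ = v sinθ = 6.13×10⁶·sin30° ≈ 3.065×10⁶ m/s.
r = m v⊥/(|q|B) = (1.83×10⁻²⁶)(3.065×10⁶)/((1.602×10⁻¹⁹)(0.0179)) ≈ 19.6 m.

r ≈ 19.6 m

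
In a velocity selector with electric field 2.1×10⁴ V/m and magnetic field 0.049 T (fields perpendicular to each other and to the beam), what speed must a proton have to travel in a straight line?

v = 4.3×10⁵ m/s

Zero net Lorentz force requires |qE| = |q v×B|, i.e. E = vB.
v = E/B = 2.1×10⁴/0.049 = 4.3×10⁵ m/s.
The result is independent of the particle's charge and mass.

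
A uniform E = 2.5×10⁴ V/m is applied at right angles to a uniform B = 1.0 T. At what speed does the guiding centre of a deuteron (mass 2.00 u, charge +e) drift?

The E×B drift speed is v_d = E/B.
v_d = 2.5×10⁴/1.0 = 2.5×10⁴ m/s.

v_d ≈ 2.5×10⁴ m/s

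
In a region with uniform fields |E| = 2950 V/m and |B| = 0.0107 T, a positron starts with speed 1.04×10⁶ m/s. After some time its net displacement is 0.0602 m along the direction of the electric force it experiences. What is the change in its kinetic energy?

ΔKE ≈ 2.84×10⁻¹⁷ J

The magnetic force is always ⟂ v and does no work; only the electric force changes KE.
ΔKE = F_E · d = |q|E d = (1.602×10⁻¹⁹)(2950)(0.0602) ≈ 2.84×10⁻¹⁷ J.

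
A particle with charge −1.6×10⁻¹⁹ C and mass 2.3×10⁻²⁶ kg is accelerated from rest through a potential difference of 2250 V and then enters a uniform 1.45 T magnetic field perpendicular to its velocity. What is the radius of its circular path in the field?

Acceleration: |q|V = ½mv² ⇒ v = √(2|q|V/m) = √(2·1.6×10⁻¹⁹·2250/2.3×10⁻²⁶) ≈ 1.769×10⁵ m/s.
In the field: r = mv/(|q|B) = (2.3×10⁻²⁶)(1.769×10⁵)/((1.6×10⁻¹⁹)(1.45)) ≈ 0.0175 m.

r ≈ 0.0175 m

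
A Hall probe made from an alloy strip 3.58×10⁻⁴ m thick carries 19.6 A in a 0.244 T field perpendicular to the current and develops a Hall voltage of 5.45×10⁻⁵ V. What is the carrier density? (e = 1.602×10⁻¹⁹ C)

n ≈ 1.53×10²⁷ m⁻³

From V_H = IB/(n e t), n = IB/(V_H e t).
n = (19.6)(0.244)/((5.45×10⁻⁵)(1.602×10⁻¹⁹)(3.58×10⁻⁴)) ≈ 1.53×10²⁷ m⁻³.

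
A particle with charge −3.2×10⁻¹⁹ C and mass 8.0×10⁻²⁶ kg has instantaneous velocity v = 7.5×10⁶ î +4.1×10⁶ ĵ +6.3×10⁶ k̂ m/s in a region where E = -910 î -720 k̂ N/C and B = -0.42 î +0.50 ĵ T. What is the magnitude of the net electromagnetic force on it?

v×B = (-3.15×10⁶, -2.65×10⁶, 5.47×10⁶) N/C.
E + v×B = (-3.15×10⁶, -2.65×10⁶, 5.47×10⁶) N/C.
F = q(E + v×B) = (−3.2×10⁻¹⁹ C)·(-3.15×10⁶, -2.65×10⁶, 5.47×10⁶) = (1.01×10⁻¹², 8.47×10⁻¹³, -1.75×10⁻¹²) N.
|F| = 2.19×10⁻¹² N.

|F| ≈ 2.19×10⁻¹² N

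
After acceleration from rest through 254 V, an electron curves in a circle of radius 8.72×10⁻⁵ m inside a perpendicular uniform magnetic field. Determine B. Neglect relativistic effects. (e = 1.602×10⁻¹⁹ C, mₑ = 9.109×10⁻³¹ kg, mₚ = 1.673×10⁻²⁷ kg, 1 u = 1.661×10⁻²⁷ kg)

B ≈ 0.616 T

v = √(2|q|V/m) = √(2·1.602×10⁻¹⁹·254/9.109×10⁻³¹) ≈ 9.452×10⁶ m/s.
B = mv/(|q|r) = (9.109×10⁻³¹)(9.452×10⁶)/((1.602×10⁻¹⁹)(8.72×10⁻⁵)) ≈ 0.616 T.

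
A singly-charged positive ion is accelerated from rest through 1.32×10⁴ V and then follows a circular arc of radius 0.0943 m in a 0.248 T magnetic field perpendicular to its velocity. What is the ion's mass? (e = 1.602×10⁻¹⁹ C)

Combine |q|V = ½mv² and r = mv/(|q|B): eliminate v to get m = qB²r²/(2V).
m = (1.602×10⁻¹⁹)(0.248)²(0.0943)²/(2·1.32×10⁴) ≈ 3.32×10⁻²⁷ kg.

m ≈ 3.32×10⁻²⁷ kg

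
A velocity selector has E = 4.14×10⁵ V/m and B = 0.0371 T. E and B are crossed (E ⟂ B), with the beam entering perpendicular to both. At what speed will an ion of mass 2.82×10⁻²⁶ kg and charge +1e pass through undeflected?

For undeflected motion the electric and magnetic forces balance: qE = qvB.
v = E/B = 4.14×10⁵/0.0371 = 1.12×10⁷ m/s.

v = 1.12×10⁷ m/s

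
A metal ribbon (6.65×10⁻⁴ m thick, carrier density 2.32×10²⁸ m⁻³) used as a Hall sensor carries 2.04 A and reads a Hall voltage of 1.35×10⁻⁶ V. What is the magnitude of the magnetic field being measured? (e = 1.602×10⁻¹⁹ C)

From V_H = IB/(n e t), B = V_H n e t / I.
B = (1.35×10⁻⁶)(2.32×10²⁸)(1.602×10⁻¹⁹)(6.65×10⁻⁴)/2.04 ≈ 1.64 T.

B ≈ 1.64 T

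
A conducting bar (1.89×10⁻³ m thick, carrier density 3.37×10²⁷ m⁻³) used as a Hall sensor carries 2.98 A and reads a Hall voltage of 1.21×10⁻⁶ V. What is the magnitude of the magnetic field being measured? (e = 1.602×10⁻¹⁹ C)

B ≈ 0.414 T

From V_H = IB/(n e t), B = V_H n e t / I.
B = (1.21×10⁻⁶)(3.37×10²⁷)(1.602×10⁻¹⁹)(1.89×10⁻³)/2.98 ≈ 0.414 T.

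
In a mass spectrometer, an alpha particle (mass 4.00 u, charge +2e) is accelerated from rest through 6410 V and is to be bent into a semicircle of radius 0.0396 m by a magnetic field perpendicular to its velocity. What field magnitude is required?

B ≈ 0.412 T

v = √(2|q|V/m) = √(2·3.204×10⁻¹⁹·6410/6.644×10⁻²⁷) ≈ 7.863×10⁵ m/s.
B = mv/(|q|r) = (6.644×10⁻²⁷)(7.863×10⁵)/((3.204×10⁻¹⁹)(0.0396)) ≈ 0.412 T.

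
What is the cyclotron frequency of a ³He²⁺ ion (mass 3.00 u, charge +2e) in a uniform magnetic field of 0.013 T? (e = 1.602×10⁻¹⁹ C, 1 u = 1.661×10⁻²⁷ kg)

f ≈ 1.3×10⁵ Hz

f = |q|B/(2πm).
f = (3.204×10⁻¹⁹)(0.013)/(2π·4.983×10⁻²⁷) ≈ 1.3×10⁵ Hz.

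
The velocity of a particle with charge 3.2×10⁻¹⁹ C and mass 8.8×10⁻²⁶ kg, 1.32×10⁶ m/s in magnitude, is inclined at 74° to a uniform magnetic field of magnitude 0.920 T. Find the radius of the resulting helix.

r ≈ 0.379 m

v⊥ = v sinθ = 1.32×10⁶·sin74° ≈ 1.269×10⁶ m/s.
r = m v⊥/(|q|B) = (8.8×10⁻²⁶)(1.269×10⁶)/((3.2×10⁻¹⁹)(0.920)) ≈ 0.379 m.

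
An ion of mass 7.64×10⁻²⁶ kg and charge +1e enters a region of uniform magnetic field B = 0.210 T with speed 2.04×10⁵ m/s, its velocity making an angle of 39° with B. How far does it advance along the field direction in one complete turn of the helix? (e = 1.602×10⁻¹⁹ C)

v∥ = v cosθ = 2.04×10⁵·cos39° ≈ 1.585×10⁵ m/s.
T = 2πm/(|q|B) = 2π(7.64×10⁻²⁶)/((1.602×10⁻¹⁹)(0.210)) ≈ 1.427×10⁻⁵ s.
pitch = v∥ T = (1.585×10⁵)(1.427×10⁻⁵) ≈ 2.26 m.

p ≈ 2.26 m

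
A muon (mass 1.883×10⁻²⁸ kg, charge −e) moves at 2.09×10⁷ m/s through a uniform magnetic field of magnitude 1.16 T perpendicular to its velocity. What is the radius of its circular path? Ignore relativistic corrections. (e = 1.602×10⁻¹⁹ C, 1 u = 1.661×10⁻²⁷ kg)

r ≈ 0.0212 m

The magnetic force provides the centripetal force: |q|vB = mv²/r.
r = mv/(|q|B) = (1.883×10⁻²⁸)(2.09×10⁷)/((1.602×10⁻¹⁹)(1.16)) ≈ 0.0212 m.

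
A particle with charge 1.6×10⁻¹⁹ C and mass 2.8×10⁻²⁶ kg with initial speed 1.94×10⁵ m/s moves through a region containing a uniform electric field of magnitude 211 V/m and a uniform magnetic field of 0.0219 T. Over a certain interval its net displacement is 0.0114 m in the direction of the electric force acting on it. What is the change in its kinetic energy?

ΔKE ≈ 3.85×10⁻¹⁹ J

The magnetic force is always ⟂ v and does no work; only the electric force changes KE.
ΔKE = F_E · d = |q|E d = (1.6×10⁻¹⁹)(211)(0.0114) ≈ 3.85×10⁻¹⁹ J.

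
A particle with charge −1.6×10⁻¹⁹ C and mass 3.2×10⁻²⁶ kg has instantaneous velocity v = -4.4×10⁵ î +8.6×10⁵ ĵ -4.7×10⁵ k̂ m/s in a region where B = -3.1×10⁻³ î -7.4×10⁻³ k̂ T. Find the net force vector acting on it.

v×B = (-6360, -1800, 2670) N/C.
F = q v×B = (−1.6×10⁻¹⁹ C)·(-6360, -1800, 2670) = (1.02×10⁻¹⁵, 2.88×10⁻¹⁶, -4.27×10⁻¹⁶) N.

F ≈ (1.02×10⁻¹⁵, 2.88×10⁻¹⁶, -4.27×10⁻¹⁶) N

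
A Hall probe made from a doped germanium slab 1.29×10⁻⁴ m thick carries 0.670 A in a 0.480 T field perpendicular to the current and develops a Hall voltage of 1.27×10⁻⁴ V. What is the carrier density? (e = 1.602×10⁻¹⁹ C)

From V_H = IB/(n e t), n = IB/(V_H e t).
n = (0.670)(0.480)/((1.27×10⁻⁴)(1.602×10⁻¹⁹)(1.29×10⁻⁴)) ≈ 1.23×10²⁶ m⁻³.

n ≈ 1.23×10²⁶ m⁻³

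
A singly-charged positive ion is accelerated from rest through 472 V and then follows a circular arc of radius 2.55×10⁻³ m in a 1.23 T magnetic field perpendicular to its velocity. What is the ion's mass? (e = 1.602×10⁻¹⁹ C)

m ≈ 1.67×10⁻²⁷ kg

Combine |q|V = ½mv² and r = mv/(|q|B): eliminate v to get m = qB²r²/(2V).
m = (1.602×10⁻¹⁹)(1.23)²(2.55×10⁻³)²/(2·472) ≈ 1.67×10⁻²⁷ kg.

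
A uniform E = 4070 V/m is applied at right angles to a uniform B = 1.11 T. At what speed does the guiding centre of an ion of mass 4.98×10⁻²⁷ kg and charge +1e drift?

v_d ≈ 3670 m/s

The E×B drift speed is v_d = E/B.
v_d = 4070/1.11 = 3670 m/s.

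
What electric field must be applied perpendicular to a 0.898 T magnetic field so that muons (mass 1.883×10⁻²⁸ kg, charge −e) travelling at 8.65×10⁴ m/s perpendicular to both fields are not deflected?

E = 7.77×10⁴ V/m

For straight-line motion qE = qvB, so E = vB.
E = 8.65×10⁴ × 0.898 = 7.77×10⁴ V/m.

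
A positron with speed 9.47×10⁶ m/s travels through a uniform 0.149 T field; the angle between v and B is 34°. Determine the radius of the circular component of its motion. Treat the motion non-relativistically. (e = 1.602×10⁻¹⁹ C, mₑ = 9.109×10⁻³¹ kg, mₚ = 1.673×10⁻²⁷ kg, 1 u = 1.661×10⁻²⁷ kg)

v⊥ = v sinθ = 9.47×10⁶·sin34° ≈ 5.296×10⁶ m/s.
r = m v⊥/(|q|B) = (9.109×10⁻³¹)(5.296×10⁶)/((1.602×10⁻¹⁹)(0.149)) ≈ 2.02×10⁻⁴ m.

r ≈ 2.02×10⁻⁴ m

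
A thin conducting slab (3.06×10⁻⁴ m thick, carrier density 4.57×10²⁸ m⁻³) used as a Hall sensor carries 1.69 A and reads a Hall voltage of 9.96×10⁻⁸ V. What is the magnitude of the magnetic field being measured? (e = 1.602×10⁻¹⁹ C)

B ≈ 0.132 T

From V_H = IB/(n e t), B = V_H n e t / I.
B = (9.96×10⁻⁸)(4.57×10²⁸)(1.602×10⁻¹⁹)(3.06×10⁻⁴)/1.69 ≈ 0.132 T.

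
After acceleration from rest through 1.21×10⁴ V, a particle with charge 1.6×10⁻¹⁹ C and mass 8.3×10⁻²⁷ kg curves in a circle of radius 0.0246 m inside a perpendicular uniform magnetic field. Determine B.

v = √(2|q|V/m) = √(2·1.6×10⁻¹⁹·1.21×10⁴/8.3×10⁻²⁷) ≈ 6.830×10⁵ m/s.
B = mv/(|q|r) = (8.3×10⁻²⁷)(6.830×10⁵)/((1.6×10⁻¹⁹)(0.0246)) ≈ 1.44 T.

B ≈ 1.44 T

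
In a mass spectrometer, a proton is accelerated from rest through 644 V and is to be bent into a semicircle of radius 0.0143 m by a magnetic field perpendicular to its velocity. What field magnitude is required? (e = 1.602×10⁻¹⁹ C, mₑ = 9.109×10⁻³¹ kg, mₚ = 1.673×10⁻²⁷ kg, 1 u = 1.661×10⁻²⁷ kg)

v = √(2|q|V/m) = √(2·1.602×10⁻¹⁹·644/1.673×10⁻²⁷) ≈ 3.512×10⁵ m/s.
B = mv/(|q|r) = (1.673×10⁻²⁷)(3.512×10⁵)/((1.602×10⁻¹⁹)(0.0143)) ≈ 0.256 T.

B ≈ 0.256 T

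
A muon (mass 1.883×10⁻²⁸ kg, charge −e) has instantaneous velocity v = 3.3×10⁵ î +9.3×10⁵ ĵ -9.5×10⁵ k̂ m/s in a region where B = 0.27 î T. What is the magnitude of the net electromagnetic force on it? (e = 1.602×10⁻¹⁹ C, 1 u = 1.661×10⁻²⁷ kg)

|F| ≈ 5.75×10⁻¹⁴ N

v×B = (0, -2.57×10⁵, -2.51×10⁵) N/C.
F = q v×B = (−1.602×10⁻¹⁹ C)·(0, -2.57×10⁵, -2.51×10⁵) = (0, 4.11×10⁻¹⁴, 4.02×10⁻¹⁴) N.
|F| = 5.75×10⁻¹⁴ N.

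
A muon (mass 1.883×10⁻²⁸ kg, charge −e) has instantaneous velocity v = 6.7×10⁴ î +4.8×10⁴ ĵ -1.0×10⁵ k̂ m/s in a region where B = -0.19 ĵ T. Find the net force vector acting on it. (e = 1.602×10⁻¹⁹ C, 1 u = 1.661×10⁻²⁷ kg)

v×B = (-1.90×10⁴, 0, -1.27×10⁴) N/C.
F = q v×B = (−1.602×10⁻¹⁹ C)·(-1.90×10⁴, 0, -1.27×10⁴) = (3.04×10⁻¹⁵, 0, 2.04×10⁻¹⁵) N.

F ≈ (3.04×10⁻¹⁵, 0, 2.04×10⁻¹⁵) N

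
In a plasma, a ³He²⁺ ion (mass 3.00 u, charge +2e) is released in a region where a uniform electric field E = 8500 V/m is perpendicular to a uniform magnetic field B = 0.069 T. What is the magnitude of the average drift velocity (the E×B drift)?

v_d ≈ 1.2×10⁵ m/s

In crossed fields the guiding centre drifts at v_d = |E×B|/B² = E/B, independent of charge and mass.
v_d = 8500/0.069 = 1.2×10⁵ m/s.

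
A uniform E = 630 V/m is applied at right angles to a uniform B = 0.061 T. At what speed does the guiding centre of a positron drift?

v_d ≈ 1.0×10⁴ m/s

The steady drift has the magnetic force balancing the electric force, so v_d = E/B.
v_d = 630/0.061 = 1.0×10⁴ m/s.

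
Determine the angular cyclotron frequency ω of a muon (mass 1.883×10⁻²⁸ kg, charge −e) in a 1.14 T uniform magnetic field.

ω = |q|B/m.
ω = (1.602×10⁻¹⁹)(1.14)/1.883×10⁻²⁸ ≈ 9.70×10⁸ rad/s.

ω ≈ 9.70×10⁸ rad/s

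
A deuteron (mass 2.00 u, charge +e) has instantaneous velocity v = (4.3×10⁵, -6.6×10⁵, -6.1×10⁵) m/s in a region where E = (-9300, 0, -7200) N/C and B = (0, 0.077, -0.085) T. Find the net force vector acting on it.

v×B = (1.03×10⁵, 3.66×10⁴, 3.31×10⁴) N/C.
E + v×B = (9.38×10⁴, 3.66×10⁴, 2.59×10⁴) N/C.
F = q(E + v×B) = (1.602×10⁻¹⁹ C)·(9.38×10⁴, 3.66×10⁴, 2.59×10⁴) = (1.50×10⁻¹⁴, 5.86×10⁻¹⁵, 4.15×10⁻¹⁵) N.

F ≈ (1.50×10⁻¹⁴, 5.86×10⁻¹⁵, 4.15×10⁻¹⁵) N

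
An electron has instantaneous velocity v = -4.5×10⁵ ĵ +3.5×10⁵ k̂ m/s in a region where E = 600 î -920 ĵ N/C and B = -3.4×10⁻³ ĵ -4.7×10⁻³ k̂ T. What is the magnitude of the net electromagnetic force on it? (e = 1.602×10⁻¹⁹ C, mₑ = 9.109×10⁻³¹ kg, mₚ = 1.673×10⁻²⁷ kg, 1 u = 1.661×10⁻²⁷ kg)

|F| ≈ 6.43×10⁻¹⁶ N

v×B = (3300, 0, 0) N/C.
E + v×B = (3900, -920, 0) N/C.
F = q(E + v×B) = (−1.602×10⁻¹⁹ C)·(3900, -920, 0) = (-6.26×10⁻¹⁶, 1.47×10⁻¹⁶, 0) N.
|F| = 6.43×10⁻¹⁶ N.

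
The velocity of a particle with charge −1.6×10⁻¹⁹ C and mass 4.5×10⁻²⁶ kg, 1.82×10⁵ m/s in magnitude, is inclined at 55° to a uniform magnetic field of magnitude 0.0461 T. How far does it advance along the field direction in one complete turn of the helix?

p ≈ 4.00 m

v∥ = v cosθ = 1.82×10⁵·cos55° ≈ 1.044×10⁵ m/s.
T = 2πm/(|q|B) = 2π(4.5×10⁻²⁶)/((1.6×10⁻¹⁹)(0.0461)) ≈ 3.833×10⁻⁵ s.
pitch = v∥ T = (1.044×10⁵)(3.833×10⁻⁵) ≈ 4.00 m.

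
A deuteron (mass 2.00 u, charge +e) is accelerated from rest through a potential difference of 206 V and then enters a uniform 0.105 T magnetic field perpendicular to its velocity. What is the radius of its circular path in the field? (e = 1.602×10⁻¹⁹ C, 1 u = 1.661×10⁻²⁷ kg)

Acceleration: |q|V = ½mv² ⇒ v = √(2|q|V/m) = √(2·1.602×10⁻¹⁹·206/3.322×10⁻²⁷) ≈ 1.410×10⁵ m/s.
In the field: r = mv/(|q|B) = (3.322×10⁻²⁷)(1.410×10⁵)/((1.602×10⁻¹⁹)(0.105)) ≈ 0.0278 m.

r ≈ 0.0278 m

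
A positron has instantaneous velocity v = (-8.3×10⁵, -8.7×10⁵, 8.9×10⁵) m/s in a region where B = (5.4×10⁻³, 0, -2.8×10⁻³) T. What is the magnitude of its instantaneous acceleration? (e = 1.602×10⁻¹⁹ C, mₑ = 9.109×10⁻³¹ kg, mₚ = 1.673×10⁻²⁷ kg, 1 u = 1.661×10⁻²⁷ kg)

v×B = (2440, 2480, 4700) N/C.
F = q v×B = (1.602×10⁻¹⁹ C)·(2440, 2480, 4700) = (3.90×10⁻¹⁶, 3.98×10⁻¹⁶, 7.53×10⁻¹⁶) N.
|a| = |F|/m = 9.364×10⁻¹⁶/9.109×10⁻³¹ ≈ 1.03×10¹⁵ m/s².

|a| ≈ 1.03×10¹⁵ m/s²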